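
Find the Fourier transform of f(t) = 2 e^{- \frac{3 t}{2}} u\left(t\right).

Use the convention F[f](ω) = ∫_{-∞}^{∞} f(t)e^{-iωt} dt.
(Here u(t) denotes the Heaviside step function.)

F(ω) = \frac{4}{2 i \omega + 3}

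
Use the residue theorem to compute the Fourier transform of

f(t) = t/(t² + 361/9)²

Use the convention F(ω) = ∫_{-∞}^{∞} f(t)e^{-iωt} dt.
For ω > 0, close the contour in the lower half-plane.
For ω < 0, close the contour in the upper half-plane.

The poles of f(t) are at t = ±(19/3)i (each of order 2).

Let g(z) = f(z)e^{-iωz}; for large |z| the factor e^{-iωz} decays in the lower half-plane when ω > 0 and in the upper half-plane when ω < 0.

Case ω > 0 (lower half-plane, clockwise contour ⇒ F(ω) = -2πi·ΣRes):
  Res_{z = - \frac{19 i}{3}} g(z) = \frac{3 \omega e^{- \frac{19 \omega}{3}}}{76} (pole of order 2)
  F(ω) = -2πi·ΣRes = - \frac{3 i \pi \omega e^{- \frac{19 \omega}{3}}}{38}

Case ω < 0 (upper half-plane, counterclockwise contour ⇒ F(ω) = +2πi·ΣRes):
  Res_{z = \frac{19 i}{3}} g(z) = - \frac{3 \omega e^{\frac{19 \omega}{3}}}{76} (pole of order 2)
  F(ω) = 2πi·ΣRes = - \frac{3 i \pi \omega e^{\frac{19 \omega}{3}}}{38}

Both cases combine into a single formula in |ω|:

F(ω) = - \frac{3 i \pi \omega e^{- \frac{19 \left|{\omega}\right|}{3}}}{38}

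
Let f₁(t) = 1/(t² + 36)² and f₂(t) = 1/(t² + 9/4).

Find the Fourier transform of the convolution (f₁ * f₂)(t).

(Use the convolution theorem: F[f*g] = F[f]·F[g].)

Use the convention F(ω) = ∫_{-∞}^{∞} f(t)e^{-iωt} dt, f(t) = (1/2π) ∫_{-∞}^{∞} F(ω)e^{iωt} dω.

F[f₁*f₂](ω) = \frac{\pi^{2} \left(6 \left|{\omega}\right| + 1\right) e^{- \frac{15 \left|{\omega}\right|}{2}}}{648}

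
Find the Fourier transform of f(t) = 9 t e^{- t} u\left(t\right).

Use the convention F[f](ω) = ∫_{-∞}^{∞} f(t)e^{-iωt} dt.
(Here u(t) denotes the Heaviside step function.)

F(ω) = \frac{9}{\left(i \omega + 1\right)^{2}}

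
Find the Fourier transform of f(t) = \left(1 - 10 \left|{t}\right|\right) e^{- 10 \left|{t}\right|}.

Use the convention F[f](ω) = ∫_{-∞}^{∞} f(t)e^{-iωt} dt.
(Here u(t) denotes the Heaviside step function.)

F(ω) = \frac{40 \omega^{2}}{\left(\omega^{2} + 100\right)^{2}}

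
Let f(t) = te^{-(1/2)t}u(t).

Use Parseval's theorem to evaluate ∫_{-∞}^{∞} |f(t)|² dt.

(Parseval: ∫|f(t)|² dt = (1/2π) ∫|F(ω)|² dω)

∫|f(t)|² dt = 2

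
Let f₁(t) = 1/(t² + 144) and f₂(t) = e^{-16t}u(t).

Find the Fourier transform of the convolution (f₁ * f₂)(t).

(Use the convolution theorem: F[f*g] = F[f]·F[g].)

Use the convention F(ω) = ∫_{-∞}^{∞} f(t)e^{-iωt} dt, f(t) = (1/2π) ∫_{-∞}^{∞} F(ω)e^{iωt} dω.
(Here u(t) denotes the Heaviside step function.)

F[f₁*f₂](ω) = \frac{\pi e^{- 12 \left|{\omega}\right|}}{12 \left(i \omega + 16\right)}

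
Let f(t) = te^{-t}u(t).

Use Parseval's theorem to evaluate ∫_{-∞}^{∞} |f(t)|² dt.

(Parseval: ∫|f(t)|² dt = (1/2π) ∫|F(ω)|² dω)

∫|f(t)|² dt = \frac{1}{4}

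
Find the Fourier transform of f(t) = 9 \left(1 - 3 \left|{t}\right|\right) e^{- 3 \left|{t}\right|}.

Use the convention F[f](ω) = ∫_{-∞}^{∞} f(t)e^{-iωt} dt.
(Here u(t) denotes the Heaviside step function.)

F(ω) = \frac{108 \omega^{2}}{\left(\omega^{2} + 9\right)^{2}}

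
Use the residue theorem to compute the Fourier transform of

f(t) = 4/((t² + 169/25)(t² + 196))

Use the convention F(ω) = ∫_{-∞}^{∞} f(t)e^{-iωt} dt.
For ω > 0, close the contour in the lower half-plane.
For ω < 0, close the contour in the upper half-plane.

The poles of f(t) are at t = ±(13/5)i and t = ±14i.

Let g(z) = f(z)e^{-iωz}; for large |z| the factor e^{-iωz} decays in the lower half-plane when ω > 0 and in the upper half-plane when ω < 0.

Case ω > 0 (lower half-plane, clockwise contour ⇒ F(ω) = -2πi·ΣRes):
  Res_{z = - \frac{13 i}{5}} g(z) = \frac{250 i e^{- \frac{13 \omega}{5}}}{61503}
  Res_{z = - 14 i} g(z) = - \frac{25 i e^{- 14 \omega}}{33117}
  F(ω) = -2πi·ΣRes = - \frac{50 \pi e^{- 14 \omega}}{33117} + \frac{500 \pi e^{- \frac{13 \omega}{5}}}{61503}

Case ω < 0 (upper half-plane, counterclockwise contour ⇒ F(ω) = +2πi·ΣRes):
  Res_{z = \frac{13 i}{5}} g(z) = - \frac{250 i e^{\frac{13 \omega}{5}}}{61503}
  Res_{z = 14 i} g(z) = \frac{25 i e^{14 \omega}}{33117}
  F(ω) = 2πi·ΣRes = \frac{50 \pi \left(70 e^{\frac{13 \omega}{5}} - 13 e^{14 \omega}\right)}{430521}

Both cases combine into a single formula in |ω|:

F(ω) = - \frac{50 \pi e^{- 14 \left|{\omega}\right|}}{33117} + \frac{500 \pi e^{- \frac{13 \left|{\omega}\right|}{5}}}{61503}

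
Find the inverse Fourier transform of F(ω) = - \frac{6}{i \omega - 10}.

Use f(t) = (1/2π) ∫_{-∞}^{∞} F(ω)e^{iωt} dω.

f(t) = 6 e^{10 t} u\left(- t\right)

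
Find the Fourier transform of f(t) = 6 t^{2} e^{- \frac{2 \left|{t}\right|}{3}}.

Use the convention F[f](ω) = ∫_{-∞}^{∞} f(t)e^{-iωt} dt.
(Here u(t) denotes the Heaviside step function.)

F(ω) = \frac{1296 \left(4 - 27 \omega^{2}\right)}{\left(9 \omega^{2} + 4\right)^{3}}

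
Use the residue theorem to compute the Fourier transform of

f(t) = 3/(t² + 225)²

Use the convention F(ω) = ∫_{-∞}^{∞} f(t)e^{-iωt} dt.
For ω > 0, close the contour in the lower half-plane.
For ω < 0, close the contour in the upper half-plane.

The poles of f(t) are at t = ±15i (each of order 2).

Let g(z) = f(z)e^{-iωz}; for large |z| the factor e^{-iωz} decays in the lower half-plane when ω > 0 and in the upper half-plane when ω < 0.

Case ω > 0 (lower half-plane, clockwise contour ⇒ F(ω) = -2πi·ΣRes):
  Res_{z = - 15 i} g(z) = \frac{i \left(15 \omega + 1\right) e^{- 15 \omega}}{4500} (pole of order 2)
  F(ω) = -2πi·ΣRes = \frac{\pi \left(15 \omega + 1\right) e^{- 15 \omega}}{2250}

Case ω < 0 (upper half-plane, counterclockwise contour ⇒ F(ω) = +2πi·ΣRes):
  Res_{z = 15 i} g(z) = \frac{i \left(15 \omega - 1\right) e^{15 \omega}}{4500} (pole of order 2)
  F(ω) = 2πi·ΣRes = \frac{\pi \left(1 - 15 \omega\right) e^{15 \omega}}{2250}

Both cases combine into a single formula in |ω|:

F(ω) = \frac{\pi \left(15 \left|{\omega}\right| + 1\right) e^{- 15 \left|{\omega}\right|}}{2250}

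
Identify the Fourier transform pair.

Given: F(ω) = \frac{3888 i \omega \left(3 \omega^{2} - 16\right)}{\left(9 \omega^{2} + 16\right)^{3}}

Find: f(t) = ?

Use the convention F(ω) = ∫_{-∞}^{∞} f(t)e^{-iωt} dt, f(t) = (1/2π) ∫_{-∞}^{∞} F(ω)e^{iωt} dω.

f(t) = 4 t e^{- \frac{4 \left|{t}\right|}{3}} \left|{t}\right|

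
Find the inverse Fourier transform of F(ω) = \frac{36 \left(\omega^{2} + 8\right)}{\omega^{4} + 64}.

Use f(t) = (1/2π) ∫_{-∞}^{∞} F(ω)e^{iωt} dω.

f(t) = 9 e^{- 2 \left|{t}\right|} \cos{\left(2 \left|{t}\right| \right)}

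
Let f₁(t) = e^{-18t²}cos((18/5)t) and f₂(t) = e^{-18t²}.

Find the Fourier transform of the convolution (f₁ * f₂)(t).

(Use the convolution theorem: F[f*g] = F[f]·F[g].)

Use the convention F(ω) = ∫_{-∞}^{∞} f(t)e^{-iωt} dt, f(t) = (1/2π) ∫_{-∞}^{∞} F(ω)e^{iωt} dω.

F[f₁*f₂](ω) = \frac{\pi \left(e^{\frac{\omega}{5}} + 1\right) e^{- \frac{\omega^{2}}{36} - \frac{\omega}{10} - \frac{9}{50}}}{36}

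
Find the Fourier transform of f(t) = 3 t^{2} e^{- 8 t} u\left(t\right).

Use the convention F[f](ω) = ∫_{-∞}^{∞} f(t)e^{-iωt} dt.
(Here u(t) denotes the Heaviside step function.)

F(ω) = \frac{6}{\left(i \omega + 8\right)^{3}}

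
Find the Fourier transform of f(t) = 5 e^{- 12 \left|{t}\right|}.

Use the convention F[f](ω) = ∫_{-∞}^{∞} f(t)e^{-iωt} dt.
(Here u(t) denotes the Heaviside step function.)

F(ω) = \frac{120}{\omega^{2} + 144}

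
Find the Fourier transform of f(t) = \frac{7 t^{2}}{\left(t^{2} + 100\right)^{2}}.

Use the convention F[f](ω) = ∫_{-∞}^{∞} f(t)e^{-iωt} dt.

F(ω) = \frac{7 \pi \left(1 - 10 \left|{\omega}\right|\right) e^{- 10 \left|{\omega}\right|}}{20}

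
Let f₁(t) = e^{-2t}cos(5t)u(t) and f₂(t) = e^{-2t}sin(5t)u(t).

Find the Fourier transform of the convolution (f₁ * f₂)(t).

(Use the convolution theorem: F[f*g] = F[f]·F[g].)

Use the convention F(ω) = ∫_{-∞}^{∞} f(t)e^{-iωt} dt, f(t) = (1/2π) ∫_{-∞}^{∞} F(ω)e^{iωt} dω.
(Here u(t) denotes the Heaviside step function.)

F[f₁*f₂](ω) = \frac{5 \left(i \omega + 2\right)}{\left(\left(i \omega + 2\right)^{2} + 25\right)^{2}}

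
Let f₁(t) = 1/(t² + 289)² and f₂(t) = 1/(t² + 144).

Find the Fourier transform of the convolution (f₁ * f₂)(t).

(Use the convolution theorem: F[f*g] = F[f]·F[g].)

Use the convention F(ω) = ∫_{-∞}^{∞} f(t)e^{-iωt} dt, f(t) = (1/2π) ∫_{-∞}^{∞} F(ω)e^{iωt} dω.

F[f₁*f₂](ω) = \frac{\pi^{2} \left(17 \left|{\omega}\right| + 1\right) e^{- 29 \left|{\omega}\right|}}{117912}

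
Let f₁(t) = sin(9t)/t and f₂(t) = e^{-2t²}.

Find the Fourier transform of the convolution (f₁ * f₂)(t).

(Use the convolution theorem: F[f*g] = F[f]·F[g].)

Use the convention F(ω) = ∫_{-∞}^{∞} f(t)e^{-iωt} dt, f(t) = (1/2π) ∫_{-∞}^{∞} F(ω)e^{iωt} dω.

F[f₁*f₂](ω) = \begin{cases} \frac{\sqrt{2} \pi^{\frac{3}{2}} e^{- \frac{\omega^{2}}{8}}}{2} & \text{for}\: \omega > -9 \wedge \omega < 9 \\0 & \text{otherwise} \end{cases}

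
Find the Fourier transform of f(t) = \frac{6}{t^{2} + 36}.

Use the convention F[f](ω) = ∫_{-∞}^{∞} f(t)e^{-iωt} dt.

F(ω) = \pi e^{- 6 \left|{\omega}\right|}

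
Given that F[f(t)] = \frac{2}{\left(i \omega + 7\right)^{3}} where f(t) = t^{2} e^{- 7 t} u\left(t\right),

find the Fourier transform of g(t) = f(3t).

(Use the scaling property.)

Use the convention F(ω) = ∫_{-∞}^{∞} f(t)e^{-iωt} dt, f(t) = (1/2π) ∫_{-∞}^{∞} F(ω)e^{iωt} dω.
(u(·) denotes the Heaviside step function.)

F[g](ω) = \frac{18}{\left(i \omega + 21\right)^{3}}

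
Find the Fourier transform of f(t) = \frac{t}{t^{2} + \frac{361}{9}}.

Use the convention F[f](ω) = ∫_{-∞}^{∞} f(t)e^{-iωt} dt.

F(ω) = - i \pi e^{- \frac{19 \left|{\omega}\right|}{3}} \operatorname{sign}{\left(\omega \right)}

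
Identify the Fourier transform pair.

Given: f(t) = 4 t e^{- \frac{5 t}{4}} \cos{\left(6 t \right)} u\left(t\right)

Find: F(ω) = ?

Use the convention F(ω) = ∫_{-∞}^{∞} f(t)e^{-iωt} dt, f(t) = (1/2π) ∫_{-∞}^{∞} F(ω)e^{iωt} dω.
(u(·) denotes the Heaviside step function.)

F(ω) = \frac{64 \left(\left(4 i \omega + 5\right)^{2} - 576\right)}{\left(\left(4 i \omega + 5\right)^{2} + 576\right)^{2}}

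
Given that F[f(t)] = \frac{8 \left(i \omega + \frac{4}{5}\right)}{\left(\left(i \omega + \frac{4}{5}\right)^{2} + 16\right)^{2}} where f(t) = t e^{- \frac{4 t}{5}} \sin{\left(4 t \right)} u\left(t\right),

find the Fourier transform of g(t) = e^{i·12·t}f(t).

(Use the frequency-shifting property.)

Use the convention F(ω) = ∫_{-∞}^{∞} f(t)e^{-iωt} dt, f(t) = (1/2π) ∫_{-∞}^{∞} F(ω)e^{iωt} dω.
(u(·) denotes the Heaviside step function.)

F[g](ω) = \frac{1000 \left(5 i \left(\omega - 12\right) + 4\right)}{\left(\left(5 i \left(\omega - 12\right) + 4\right)^{2} + 400\right)^{2}}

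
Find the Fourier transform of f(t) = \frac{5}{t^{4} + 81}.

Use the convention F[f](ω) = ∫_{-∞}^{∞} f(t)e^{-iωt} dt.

F(ω) = \frac{5 \pi e^{- \frac{3 \sqrt{2} \left|{\omega}\right|}{2}} \sin{\left(\frac{3 \sqrt{2} \left|{\omega}\right|}{2} + \frac{\pi}{4} \right)}}{27}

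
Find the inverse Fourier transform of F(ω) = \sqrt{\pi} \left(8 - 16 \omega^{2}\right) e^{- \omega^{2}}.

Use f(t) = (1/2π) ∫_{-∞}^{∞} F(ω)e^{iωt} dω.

f(t) = 2 t^{2} e^{- \frac{t^{2}}{4}}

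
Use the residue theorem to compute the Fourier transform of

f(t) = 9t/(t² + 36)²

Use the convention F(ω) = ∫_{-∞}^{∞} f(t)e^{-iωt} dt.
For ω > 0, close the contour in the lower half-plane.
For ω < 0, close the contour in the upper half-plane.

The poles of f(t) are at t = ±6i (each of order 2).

Let g(z) = f(z)e^{-iωz}; for large |z| the factor e^{-iωz} decays in the lower half-plane when ω > 0 and in the upper half-plane when ω < 0.

Case ω > 0 (lower half-plane, clockwise contour ⇒ F(ω) = -2πi·ΣRes):
  Res_{z = - 6 i} g(z) = \frac{3 \omega e^{- 6 \omega}}{8} (pole of order 2)
  F(ω) = -2πi·ΣRes = - \frac{3 i \pi \omega e^{- 6 \omega}}{4}

Case ω < 0 (upper half-plane, counterclockwise contour ⇒ F(ω) = +2πi·ΣRes):
  Res_{z = 6 i} g(z) = - \frac{3 \omega e^{6 \omega}}{8} (pole of order 2)
  F(ω) = 2πi·ΣRes = - \frac{3 i \pi \omega e^{6 \omega}}{4}

Both cases combine into a single formula in |ω|:

F(ω) = - \frac{3 i \pi \omega e^{- 6 \left|{\omega}\right|}}{4}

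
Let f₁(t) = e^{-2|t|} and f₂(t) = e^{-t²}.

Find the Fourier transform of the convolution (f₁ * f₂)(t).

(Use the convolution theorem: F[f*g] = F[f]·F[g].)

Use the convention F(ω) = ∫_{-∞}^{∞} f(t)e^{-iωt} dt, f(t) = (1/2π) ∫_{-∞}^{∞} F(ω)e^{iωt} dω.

F[f₁*f₂](ω) = \frac{4 \sqrt{\pi} e^{- \frac{\omega^{2}}{4}}}{\omega^{2} + 4}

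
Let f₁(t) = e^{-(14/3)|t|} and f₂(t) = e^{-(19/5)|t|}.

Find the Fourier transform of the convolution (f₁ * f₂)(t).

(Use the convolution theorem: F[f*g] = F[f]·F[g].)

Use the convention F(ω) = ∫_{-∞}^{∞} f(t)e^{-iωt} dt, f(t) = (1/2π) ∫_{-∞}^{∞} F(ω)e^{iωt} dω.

F[f₁*f₂](ω) = \frac{15960}{225 \omega^{4} + 8149 \omega^{2} + 70756}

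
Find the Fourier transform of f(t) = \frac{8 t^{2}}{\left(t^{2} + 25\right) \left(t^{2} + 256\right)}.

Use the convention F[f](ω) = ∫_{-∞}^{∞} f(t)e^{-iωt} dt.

F(ω) = \frac{8 \pi \left(16 - 5 e^{11 \left|{\omega}\right|}\right) e^{- 16 \left|{\omega}\right|}}{231}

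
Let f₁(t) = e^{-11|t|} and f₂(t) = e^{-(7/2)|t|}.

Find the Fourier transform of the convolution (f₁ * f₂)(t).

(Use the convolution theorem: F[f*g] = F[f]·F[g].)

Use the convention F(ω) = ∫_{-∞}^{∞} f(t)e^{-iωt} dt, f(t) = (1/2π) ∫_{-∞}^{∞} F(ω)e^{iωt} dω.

F[f₁*f₂](ω) = \frac{616}{\left(\omega^{2} + 121\right) \left(4 \omega^{2} + 49\right)}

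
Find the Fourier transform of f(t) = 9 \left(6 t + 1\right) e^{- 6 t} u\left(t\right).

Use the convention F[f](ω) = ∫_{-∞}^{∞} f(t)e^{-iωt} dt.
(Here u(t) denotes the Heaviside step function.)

F(ω) = \frac{9 \left(- i \omega - 12\right)}{\omega^{2} - 12 i \omega - 36}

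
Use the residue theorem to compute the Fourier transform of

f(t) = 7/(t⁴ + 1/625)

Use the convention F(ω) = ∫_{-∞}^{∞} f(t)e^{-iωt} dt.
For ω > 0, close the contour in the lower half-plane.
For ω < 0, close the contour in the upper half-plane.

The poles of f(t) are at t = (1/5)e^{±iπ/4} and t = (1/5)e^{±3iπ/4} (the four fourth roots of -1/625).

Let g(z) = f(z)e^{-iωz}; for large |z| the factor e^{-iωz} decays in the lower half-plane when ω > 0 and in the upper half-plane when ω < 0.

Case ω > 0 (lower half-plane, clockwise contour ⇒ F(ω) = -2πi·ΣRes):
  Res_{z = - \frac{\sqrt{2}}{10} - \frac{\sqrt{2} i}{10}} g(z) = \frac{875 \sqrt{2} i \left(1 - i\right) e^{\frac{\sqrt{2} \omega \left(-1 + i\right)}{10}}}{8}
  Res_{z = \frac{\sqrt{2}}{10} - \frac{\sqrt{2} i}{10}} g(z) = \frac{875 \sqrt{2} i \left(1 + i\right) e^{- \frac{\sqrt{2} \omega \left(1 + i\right)}{10}}}{8}
  F(ω) = -2πi·ΣRes = \frac{875 \sqrt{2} \pi \left(1 - i\right) \left(e^{\frac{\sqrt{2} i \omega}{5}} + i\right) e^{- \frac{\sqrt{2} \omega \left(1 + i\right)}{10}}}{4} = 875 \pi e^{- \frac{\sqrt{2} \omega}{10}} \sin{\left(\frac{\sqrt{2} \omega}{10} + \frac{\pi}{4} \right)}

Case ω < 0 (upper half-plane, counterclockwise contour ⇒ F(ω) = +2πi·ΣRes):
  Res_{z = \frac{\sqrt{2}}{10} + \frac{\sqrt{2} i}{10}} g(z) = \frac{875 \sqrt{2} i \left(-1 + i\right) e^{\frac{\sqrt{2} \omega \left(1 - i\right)}{10}}}{8}
  Res_{z = - \frac{\sqrt{2}}{10} + \frac{\sqrt{2} i}{10}} g(z) = \frac{875 \sqrt{2} \left(1 - i\right) e^{\frac{\sqrt{2} \omega \left(1 + i\right)}{10}}}{8}
  F(ω) = 2πi·ΣRes = - \frac{875 \sqrt{2} i \pi \left(i \left(1 - i\right) e^{\frac{\sqrt{2} \omega \left(1 - i\right)}{10}} - \left(1 - i\right) e^{\frac{\sqrt{2} \omega \left(1 + i\right)}{10}}\right)}{4} = 875 \pi e^{\frac{\sqrt{2} \omega}{10}} \cos{\left(\frac{\sqrt{2} \omega}{10} + \frac{\pi}{4} \right)}

Both cases combine into a single formula in |ω|:

F(ω) = 875 \pi e^{- \frac{\sqrt{2} \left|{\omega}\right|}{10}} \sin{\left(\frac{\sqrt{2} \left|{\omega}\right|}{10} + \frac{\pi}{4} \right)}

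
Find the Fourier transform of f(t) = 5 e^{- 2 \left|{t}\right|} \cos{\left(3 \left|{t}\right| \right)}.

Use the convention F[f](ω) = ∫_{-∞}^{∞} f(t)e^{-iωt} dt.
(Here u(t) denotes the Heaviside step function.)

F(ω) = \frac{20 \left(\omega^{2} + 13\right)}{\omega^{4} - 10 \omega^{2} + 169}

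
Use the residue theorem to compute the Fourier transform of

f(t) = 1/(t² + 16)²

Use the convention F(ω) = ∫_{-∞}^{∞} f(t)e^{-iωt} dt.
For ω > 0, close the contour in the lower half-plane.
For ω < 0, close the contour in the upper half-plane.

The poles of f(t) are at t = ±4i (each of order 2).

Let g(z) = f(z)e^{-iωz}; for large |z| the factor e^{-iωz} decays in the lower half-plane when ω > 0 and in the upper half-plane when ω < 0.

Case ω > 0 (lower half-plane, clockwise contour ⇒ F(ω) = -2πi·ΣRes):
  Res_{z = - 4 i} g(z) = \frac{i \left(4 \omega + 1\right) e^{- 4 \omega}}{256} (pole of order 2)
  F(ω) = -2πi·ΣRes = \frac{\pi \left(4 \omega + 1\right) e^{- 4 \omega}}{128}

Case ω < 0 (upper half-plane, counterclockwise contour ⇒ F(ω) = +2πi·ΣRes):
  Res_{z = 4 i} g(z) = \frac{i \left(4 \omega - 1\right) e^{4 \omega}}{256} (pole of order 2)
  F(ω) = 2πi·ΣRes = \frac{\pi \left(1 - 4 \omega\right) e^{4 \omega}}{128}

Both cases combine into a single formula in |ω|:

F(ω) = \frac{\pi \left(4 \left|{\omega}\right| + 1\right) e^{- 4 \left|{\omega}\right|}}{128}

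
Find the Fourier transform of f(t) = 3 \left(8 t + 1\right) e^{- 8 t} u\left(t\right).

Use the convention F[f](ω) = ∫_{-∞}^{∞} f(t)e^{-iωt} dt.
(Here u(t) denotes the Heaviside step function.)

F(ω) = \frac{3 \left(- i \omega - 16\right)}{\omega^{2} - 16 i \omega - 64}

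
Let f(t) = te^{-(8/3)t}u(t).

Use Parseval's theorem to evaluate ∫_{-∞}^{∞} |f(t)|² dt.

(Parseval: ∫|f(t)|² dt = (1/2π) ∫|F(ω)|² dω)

∫|f(t)|² dt = \frac{27}{2048}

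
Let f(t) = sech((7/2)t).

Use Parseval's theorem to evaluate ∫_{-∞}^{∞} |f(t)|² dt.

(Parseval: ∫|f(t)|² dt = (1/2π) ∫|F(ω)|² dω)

∫|f(t)|² dt = \frac{4}{7}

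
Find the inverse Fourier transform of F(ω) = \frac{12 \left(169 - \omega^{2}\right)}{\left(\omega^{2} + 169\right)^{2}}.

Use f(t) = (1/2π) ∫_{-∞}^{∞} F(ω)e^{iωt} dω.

f(t) = 6 e^{- 13 \left|{t}\right|} \left|{t}\right|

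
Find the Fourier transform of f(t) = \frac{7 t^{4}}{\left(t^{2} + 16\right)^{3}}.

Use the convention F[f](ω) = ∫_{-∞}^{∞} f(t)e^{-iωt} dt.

F(ω) = \frac{7 \pi \left(16 \omega^{2} - 20 \left|{\omega}\right| + 3\right) e^{- 4 \left|{\omega}\right|}}{32}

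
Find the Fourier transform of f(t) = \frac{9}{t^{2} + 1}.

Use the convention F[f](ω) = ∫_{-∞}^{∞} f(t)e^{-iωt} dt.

F(ω) = 9 \pi e^{- \left|{\omega}\right|}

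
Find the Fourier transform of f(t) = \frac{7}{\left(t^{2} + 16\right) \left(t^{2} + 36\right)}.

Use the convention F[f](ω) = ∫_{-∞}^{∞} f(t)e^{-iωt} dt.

F(ω) = \frac{7 \pi \left(3 e^{2 \left|{\omega}\right|} - 2\right) e^{- 6 \left|{\omega}\right|}}{240}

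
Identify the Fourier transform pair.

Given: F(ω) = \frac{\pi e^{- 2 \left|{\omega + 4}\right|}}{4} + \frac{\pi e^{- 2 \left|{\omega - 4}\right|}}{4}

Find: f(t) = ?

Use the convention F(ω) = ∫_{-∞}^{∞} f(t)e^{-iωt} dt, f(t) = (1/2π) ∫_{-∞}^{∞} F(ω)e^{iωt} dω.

f(t) = \frac{\cos{\left(4 t \right)}}{t^{2} + 4}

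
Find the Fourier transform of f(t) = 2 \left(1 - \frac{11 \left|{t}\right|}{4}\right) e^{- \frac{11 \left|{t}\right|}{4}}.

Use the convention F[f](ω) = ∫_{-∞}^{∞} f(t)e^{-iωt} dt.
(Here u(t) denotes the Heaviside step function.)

F(ω) = \frac{5632 \omega^{2}}{\left(16 \omega^{2} + 121\right)^{2}}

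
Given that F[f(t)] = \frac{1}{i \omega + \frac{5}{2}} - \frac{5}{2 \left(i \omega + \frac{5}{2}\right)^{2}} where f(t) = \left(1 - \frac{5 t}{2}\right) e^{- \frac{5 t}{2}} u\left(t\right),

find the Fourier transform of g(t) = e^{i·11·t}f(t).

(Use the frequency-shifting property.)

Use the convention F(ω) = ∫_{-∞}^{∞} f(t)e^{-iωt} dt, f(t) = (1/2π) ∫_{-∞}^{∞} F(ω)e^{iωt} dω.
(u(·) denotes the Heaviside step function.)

F[g](ω) = \frac{4 i \left(11 - \omega\right)}{4 \omega^{2} - 4 \omega \left(22 + 5 i\right) + 459 + 220 i}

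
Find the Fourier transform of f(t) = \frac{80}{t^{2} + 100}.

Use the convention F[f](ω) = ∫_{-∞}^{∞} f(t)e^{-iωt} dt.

F(ω) = 8 \pi e^{- 10 \left|{\omega}\right|}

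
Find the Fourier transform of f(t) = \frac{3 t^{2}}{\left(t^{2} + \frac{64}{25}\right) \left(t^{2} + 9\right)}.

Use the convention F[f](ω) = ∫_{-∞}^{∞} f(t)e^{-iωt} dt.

F(ω) = \frac{225 \pi e^{- 3 \left|{\omega}\right|}}{161} - \frac{120 \pi e^{- \frac{8 \left|{\omega}\right|}{5}}}{161}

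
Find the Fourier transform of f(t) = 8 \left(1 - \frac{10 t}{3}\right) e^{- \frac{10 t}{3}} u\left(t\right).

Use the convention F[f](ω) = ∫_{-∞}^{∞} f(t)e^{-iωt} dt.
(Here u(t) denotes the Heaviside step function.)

F(ω) = \frac{72 i \omega}{- 9 \omega^{2} + 60 i \omega + 100}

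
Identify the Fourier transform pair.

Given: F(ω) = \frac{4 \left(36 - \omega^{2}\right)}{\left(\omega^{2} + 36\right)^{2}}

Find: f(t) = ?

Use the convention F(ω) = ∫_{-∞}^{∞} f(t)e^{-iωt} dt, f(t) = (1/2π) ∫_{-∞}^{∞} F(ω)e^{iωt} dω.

f(t) = 2 e^{- 6 \left|{t}\right|} \left|{t}\right|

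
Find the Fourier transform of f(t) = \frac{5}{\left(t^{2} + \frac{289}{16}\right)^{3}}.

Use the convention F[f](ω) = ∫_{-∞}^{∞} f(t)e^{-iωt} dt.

F(ω) = \frac{40 \pi \left(289 \omega^{2} + 204 \left|{\omega}\right| + 48\right) e^{- \frac{17 \left|{\omega}\right|}{4}}}{1419857}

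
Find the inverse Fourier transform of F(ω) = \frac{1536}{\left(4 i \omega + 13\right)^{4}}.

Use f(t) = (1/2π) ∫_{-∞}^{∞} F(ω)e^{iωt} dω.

f(t) = t^{3} e^{- \frac{13 t}{4}} u\left(t\right)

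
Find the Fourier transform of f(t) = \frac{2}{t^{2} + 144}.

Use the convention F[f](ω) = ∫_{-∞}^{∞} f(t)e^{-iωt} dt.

F(ω) = \frac{\pi e^{- 12 \left|{\omega}\right|}}{6}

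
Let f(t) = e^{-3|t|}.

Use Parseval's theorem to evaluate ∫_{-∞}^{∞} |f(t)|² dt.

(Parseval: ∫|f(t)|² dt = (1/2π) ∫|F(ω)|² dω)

∫|f(t)|² dt = \frac{1}{3}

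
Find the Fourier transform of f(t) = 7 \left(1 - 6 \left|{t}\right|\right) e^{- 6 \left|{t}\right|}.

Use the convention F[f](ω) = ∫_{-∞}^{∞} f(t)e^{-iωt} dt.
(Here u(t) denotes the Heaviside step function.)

F(ω) = \frac{168 \omega^{2}}{\left(\omega^{2} + 36\right)^{2}}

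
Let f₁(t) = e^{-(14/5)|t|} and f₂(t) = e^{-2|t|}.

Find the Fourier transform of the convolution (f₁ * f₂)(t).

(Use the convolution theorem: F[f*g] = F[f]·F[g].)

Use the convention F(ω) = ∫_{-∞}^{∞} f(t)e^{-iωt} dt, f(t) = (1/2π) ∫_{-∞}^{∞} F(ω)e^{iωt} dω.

F[f₁*f₂](ω) = \frac{560}{\left(\omega^{2} + 4\right) \left(25 \omega^{2} + 196\right)}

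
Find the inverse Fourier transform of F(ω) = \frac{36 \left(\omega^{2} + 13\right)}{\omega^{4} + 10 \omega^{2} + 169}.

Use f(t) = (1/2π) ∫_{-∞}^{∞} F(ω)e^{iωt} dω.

f(t) = 6 e^{- 3 \left|{t}\right|} \cos{\left(2 \left|{t}\right| \right)}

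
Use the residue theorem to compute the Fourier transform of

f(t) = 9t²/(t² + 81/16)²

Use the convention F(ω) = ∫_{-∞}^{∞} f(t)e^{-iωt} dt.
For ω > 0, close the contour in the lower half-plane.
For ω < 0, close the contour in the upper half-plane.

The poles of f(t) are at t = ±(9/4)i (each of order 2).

Let g(z) = f(z)e^{-iωz}; for large |z| the factor e^{-iωz} decays in the lower half-plane when ω > 0 and in the upper half-plane when ω < 0.

Case ω > 0 (lower half-plane, clockwise contour ⇒ F(ω) = -2πi·ΣRes):
  Res_{z = - \frac{9 i}{4}} g(z) = \frac{i \left(4 - 9 \omega\right) e^{- \frac{9 \omega}{4}}}{4} (pole of order 2)
  F(ω) = -2πi·ΣRes = \frac{\pi \left(4 - 9 \omega\right) e^{- \frac{9 \omega}{4}}}{2}

Case ω < 0 (upper half-plane, counterclockwise contour ⇒ F(ω) = +2πi·ΣRes):
  Res_{z = \frac{9 i}{4}} g(z) = \frac{i \left(- 9 \omega - 4\right) e^{\frac{9 \omega}{4}}}{4} (pole of order 2)
  F(ω) = 2πi·ΣRes = \frac{\pi \left(9 \omega + 4\right) e^{\frac{9 \omega}{4}}}{2}

Both cases combine into a single formula in |ω|:

F(ω) = \frac{\pi \left(4 - 9 \left|{\omega}\right|\right) e^{- \frac{9 \left|{\omega}\right|}{4}}}{2}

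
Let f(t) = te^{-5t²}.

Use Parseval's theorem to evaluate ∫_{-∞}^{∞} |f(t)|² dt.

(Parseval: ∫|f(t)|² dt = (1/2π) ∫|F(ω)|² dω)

∫|f(t)|² dt = \frac{\sqrt{10} \sqrt{\pi}}{200}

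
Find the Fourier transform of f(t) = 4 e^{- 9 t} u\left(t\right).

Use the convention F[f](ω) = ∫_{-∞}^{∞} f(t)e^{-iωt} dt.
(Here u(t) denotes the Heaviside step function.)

F(ω) = \frac{4}{i \omega + 9}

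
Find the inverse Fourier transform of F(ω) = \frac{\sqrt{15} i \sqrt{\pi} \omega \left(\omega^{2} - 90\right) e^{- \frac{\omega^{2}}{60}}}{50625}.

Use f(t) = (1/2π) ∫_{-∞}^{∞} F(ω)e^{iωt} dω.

f(t) = 8 t^{3} e^{- 15 t^{2}}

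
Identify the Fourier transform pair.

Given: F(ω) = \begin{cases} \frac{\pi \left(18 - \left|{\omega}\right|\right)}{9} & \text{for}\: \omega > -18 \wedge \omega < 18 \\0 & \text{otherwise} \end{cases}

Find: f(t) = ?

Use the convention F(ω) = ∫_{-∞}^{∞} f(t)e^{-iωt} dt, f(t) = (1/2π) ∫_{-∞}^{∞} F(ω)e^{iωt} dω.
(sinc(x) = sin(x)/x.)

f(t) = 18 \operatorname{sinc}^{2}{\left(9 t \right)}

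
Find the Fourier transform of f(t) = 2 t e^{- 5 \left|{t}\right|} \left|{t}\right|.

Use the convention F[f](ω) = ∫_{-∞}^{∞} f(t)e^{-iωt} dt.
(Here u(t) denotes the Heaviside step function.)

F(ω) = \frac{8 i \omega \left(\omega^{2} - 75\right)}{\left(\omega^{2} + 25\right)^{3}}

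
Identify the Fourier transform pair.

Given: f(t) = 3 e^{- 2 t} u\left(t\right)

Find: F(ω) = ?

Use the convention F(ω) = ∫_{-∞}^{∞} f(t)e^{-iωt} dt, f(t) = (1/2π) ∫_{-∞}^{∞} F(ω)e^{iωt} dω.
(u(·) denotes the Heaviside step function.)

F(ω) = \frac{3}{i \omega + 2}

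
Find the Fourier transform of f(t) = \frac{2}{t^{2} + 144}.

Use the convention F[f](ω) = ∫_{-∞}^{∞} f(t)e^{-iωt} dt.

F(ω) = \frac{\pi e^{- 12 \left|{\omega}\right|}}{6}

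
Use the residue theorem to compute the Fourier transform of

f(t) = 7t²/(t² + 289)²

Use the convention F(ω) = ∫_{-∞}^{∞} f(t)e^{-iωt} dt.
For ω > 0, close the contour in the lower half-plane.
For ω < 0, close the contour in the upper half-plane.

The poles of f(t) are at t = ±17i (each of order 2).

Let g(z) = f(z)e^{-iωz}; for large |z| the factor e^{-iωz} decays in the lower half-plane when ω > 0 and in the upper half-plane when ω < 0.

Case ω > 0 (lower half-plane, clockwise contour ⇒ F(ω) = -2πi·ΣRes):
  Res_{z = - 17 i} g(z) = \frac{7 i \left(1 - 17 \omega\right) e^{- 17 \omega}}{68} (pole of order 2)
  F(ω) = -2πi·ΣRes = \frac{7 \pi \left(1 - 17 \omega\right) e^{- 17 \omega}}{34}

Case ω < 0 (upper half-plane, counterclockwise contour ⇒ F(ω) = +2πi·ΣRes):
  Res_{z = 17 i} g(z) = \frac{7 i \left(- 17 \omega - 1\right) e^{17 \omega}}{68} (pole of order 2)
  F(ω) = 2πi·ΣRes = \frac{7 \pi \left(17 \omega + 1\right) e^{17 \omega}}{34}

Both cases combine into a single formula in |ω|:

F(ω) = \frac{7 \pi \left(1 - 17 \left|{\omega}\right|\right) e^{- 17 \left|{\omega}\right|}}{34}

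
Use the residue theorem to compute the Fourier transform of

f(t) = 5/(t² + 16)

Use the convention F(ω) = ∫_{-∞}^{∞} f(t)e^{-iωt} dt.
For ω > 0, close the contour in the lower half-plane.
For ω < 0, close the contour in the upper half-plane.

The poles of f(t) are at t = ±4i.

Let g(z) = f(z)e^{-iωz}; for large |z| the factor e^{-iωz} decays in the lower half-plane when ω > 0 and in the upper half-plane when ω < 0.

Case ω > 0 (lower half-plane, clockwise contour ⇒ F(ω) = -2πi·ΣRes):
  Res_{z = - 4 i} g(z) = \frac{5 i e^{- 4 \omega}}{8}
  F(ω) = -2πi·ΣRes = \frac{5 \pi e^{- 4 \omega}}{4}

Case ω < 0 (upper half-plane, counterclockwise contour ⇒ F(ω) = +2πi·ΣRes):
  Res_{z = 4 i} g(z) = - \frac{5 i e^{4 \omega}}{8}
  F(ω) = 2πi·ΣRes = \frac{5 \pi e^{4 \omega}}{4}

Both cases combine into a single formula in |ω|:

F(ω) = \frac{5 \pi e^{- 4 \left|{\omega}\right|}}{4}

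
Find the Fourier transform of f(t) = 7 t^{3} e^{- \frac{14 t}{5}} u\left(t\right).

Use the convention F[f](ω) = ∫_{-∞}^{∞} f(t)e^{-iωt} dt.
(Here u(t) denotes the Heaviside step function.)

F(ω) = \frac{26250}{\left(5 i \omega + 14\right)^{4}}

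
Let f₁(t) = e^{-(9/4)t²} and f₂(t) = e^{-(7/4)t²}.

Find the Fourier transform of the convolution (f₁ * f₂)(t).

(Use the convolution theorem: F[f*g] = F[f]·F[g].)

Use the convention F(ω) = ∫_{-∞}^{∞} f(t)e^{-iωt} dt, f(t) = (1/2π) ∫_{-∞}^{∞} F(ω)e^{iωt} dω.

F[f₁*f₂](ω) = \frac{4 \sqrt{7} \pi e^{- \frac{16 \omega^{2}}{63}}}{21}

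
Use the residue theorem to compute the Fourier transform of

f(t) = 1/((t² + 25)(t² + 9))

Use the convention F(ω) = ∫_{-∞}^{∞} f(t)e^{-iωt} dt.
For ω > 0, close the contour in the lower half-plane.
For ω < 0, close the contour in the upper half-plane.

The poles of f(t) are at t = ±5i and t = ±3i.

Let g(z) = f(z)e^{-iωz}; for large |z| the factor e^{-iωz} decays in the lower half-plane when ω > 0 and in the upper half-plane when ω < 0.

Case ω > 0 (lower half-plane, clockwise contour ⇒ F(ω) = -2πi·ΣRes):
  Res_{z = - 5 i} g(z) = - \frac{i e^{- 5 \omega}}{160}
  Res_{z = - 3 i} g(z) = \frac{i e^{- 3 \omega}}{96}
  F(ω) = -2πi·ΣRes = \frac{\pi \left(5 e^{2 \omega} - 3\right) e^{- 5 \omega}}{240}

Case ω < 0 (upper half-plane, counterclockwise contour ⇒ F(ω) = +2πi·ΣRes):
  Res_{z = 5 i} g(z) = \frac{i e^{5 \omega}}{160}
  Res_{z = 3 i} g(z) = - \frac{i e^{3 \omega}}{96}
  F(ω) = 2πi·ΣRes = \frac{\pi \left(5 - 3 e^{2 \omega}\right) e^{3 \omega}}{240}

Both cases combine into a single formula in |ω|:

F(ω) = \frac{\pi \left(5 e^{2 \left|{\omega}\right|} - 3\right) e^{- 5 \left|{\omega}\right|}}{240}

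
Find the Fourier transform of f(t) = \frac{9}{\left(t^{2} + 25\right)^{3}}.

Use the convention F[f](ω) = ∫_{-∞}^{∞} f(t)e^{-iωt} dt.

F(ω) = \frac{9 \pi \left(25 \omega^{2} + 15 \left|{\omega}\right| + 3\right) e^{- 5 \left|{\omega}\right|}}{25000}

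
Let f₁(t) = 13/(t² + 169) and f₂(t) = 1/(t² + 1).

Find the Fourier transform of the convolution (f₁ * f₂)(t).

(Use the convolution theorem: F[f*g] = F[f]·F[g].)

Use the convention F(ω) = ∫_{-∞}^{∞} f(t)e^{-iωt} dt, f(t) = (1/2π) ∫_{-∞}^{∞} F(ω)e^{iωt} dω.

F[f₁*f₂](ω) = \pi^{2} e^{- 14 \left|{\omega}\right|}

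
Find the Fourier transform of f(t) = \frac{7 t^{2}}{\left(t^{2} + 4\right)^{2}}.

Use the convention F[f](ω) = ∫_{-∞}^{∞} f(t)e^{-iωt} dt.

F(ω) = \frac{7 \pi \left(1 - 2 \left|{\omega}\right|\right) e^{- 2 \left|{\omega}\right|}}{4}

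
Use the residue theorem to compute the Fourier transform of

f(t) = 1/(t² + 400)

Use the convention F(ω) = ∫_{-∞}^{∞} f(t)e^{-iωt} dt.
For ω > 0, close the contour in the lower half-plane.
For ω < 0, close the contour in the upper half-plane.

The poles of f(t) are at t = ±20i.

Let g(z) = f(z)e^{-iωz}; for large |z| the factor e^{-iωz} decays in the lower half-plane when ω > 0 and in the upper half-plane when ω < 0.

Case ω > 0 (lower half-plane, clockwise contour ⇒ F(ω) = -2πi·ΣRes):
  Res_{z = - 20 i} g(z) = \frac{i e^{- 20 \omega}}{40}
  F(ω) = -2πi·ΣRes = \frac{\pi e^{- 20 \omega}}{20}

Case ω < 0 (upper half-plane, counterclockwise contour ⇒ F(ω) = +2πi·ΣRes):
  Res_{z = 20 i} g(z) = - \frac{i e^{20 \omega}}{40}
  F(ω) = 2πi·ΣRes = \frac{\pi e^{20 \omega}}{20}

Both cases combine into a single formula in |ω|:

F(ω) = \frac{\pi e^{- 20 \left|{\omega}\right|}}{20}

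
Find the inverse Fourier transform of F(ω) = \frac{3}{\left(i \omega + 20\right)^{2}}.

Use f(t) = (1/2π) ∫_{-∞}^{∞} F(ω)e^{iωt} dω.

f(t) = 3 t e^{- 20 t} u\left(t\right)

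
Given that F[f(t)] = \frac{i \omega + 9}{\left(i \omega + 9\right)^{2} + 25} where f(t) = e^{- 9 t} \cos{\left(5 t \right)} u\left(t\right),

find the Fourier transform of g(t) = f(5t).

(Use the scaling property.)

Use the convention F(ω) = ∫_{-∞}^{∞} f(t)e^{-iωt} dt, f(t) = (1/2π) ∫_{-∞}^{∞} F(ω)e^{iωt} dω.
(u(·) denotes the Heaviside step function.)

F[g](ω) = \frac{i \omega + 45}{\left(i \omega + 45\right)^{2} + 625}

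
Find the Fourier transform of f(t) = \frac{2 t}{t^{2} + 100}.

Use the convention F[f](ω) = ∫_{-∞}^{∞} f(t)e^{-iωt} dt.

F(ω) = - 2 i \pi e^{- 10 \left|{\omega}\right|} \operatorname{sign}{\left(\omega \right)}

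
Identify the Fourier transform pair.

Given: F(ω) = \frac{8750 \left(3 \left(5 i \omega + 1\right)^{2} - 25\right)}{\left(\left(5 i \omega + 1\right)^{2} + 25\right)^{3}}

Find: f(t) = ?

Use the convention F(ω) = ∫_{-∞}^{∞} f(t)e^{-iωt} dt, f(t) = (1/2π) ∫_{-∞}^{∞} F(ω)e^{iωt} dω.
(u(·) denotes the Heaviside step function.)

f(t) = 7 t^{2} e^{- \frac{t}{5}} \sin{\left(t \right)} u\left(t\right)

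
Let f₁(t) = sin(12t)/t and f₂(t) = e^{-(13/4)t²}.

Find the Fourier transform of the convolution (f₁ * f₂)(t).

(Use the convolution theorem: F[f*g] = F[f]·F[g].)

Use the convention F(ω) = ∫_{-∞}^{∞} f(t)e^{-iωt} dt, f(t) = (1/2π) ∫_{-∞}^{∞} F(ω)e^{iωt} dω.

F[f₁*f₂](ω) = \begin{cases} \frac{2 \sqrt{13} \pi^{\frac{3}{2}} e^{- \frac{\omega^{2}}{13}}}{13} & \text{for}\: \omega > -12 \wedge \omega < 12 \\0 & \text{otherwise} \end{cases}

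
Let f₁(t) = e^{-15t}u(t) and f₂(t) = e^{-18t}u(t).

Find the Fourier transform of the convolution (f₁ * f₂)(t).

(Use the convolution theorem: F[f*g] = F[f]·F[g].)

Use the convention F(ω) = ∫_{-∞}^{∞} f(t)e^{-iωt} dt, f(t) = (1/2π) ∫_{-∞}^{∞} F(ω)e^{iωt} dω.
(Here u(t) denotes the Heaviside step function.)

F[f₁*f₂](ω) = \frac{1}{\left(i \omega + 15\right) \left(i \omega + 18\right)}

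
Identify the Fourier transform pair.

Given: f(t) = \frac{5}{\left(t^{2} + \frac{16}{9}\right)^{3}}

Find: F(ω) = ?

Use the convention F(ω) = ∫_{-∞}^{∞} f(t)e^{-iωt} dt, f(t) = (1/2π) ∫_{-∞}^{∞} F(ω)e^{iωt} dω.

F(ω) = \frac{135 \pi \left(16 \omega^{2} + 36 \left|{\omega}\right| + 27\right) e^{- \frac{4 \left|{\omega}\right|}{3}}}{8192}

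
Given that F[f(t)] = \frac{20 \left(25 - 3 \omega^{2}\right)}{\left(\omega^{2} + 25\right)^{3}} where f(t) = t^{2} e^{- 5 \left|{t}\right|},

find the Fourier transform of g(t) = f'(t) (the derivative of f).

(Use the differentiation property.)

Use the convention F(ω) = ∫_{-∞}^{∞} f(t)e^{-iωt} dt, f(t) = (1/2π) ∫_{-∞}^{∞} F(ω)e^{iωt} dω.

F[g](ω) = - \frac{20 i \omega \left(3 \omega^{2} - 25\right)}{\left(\omega^{2} + 25\right)^{3}}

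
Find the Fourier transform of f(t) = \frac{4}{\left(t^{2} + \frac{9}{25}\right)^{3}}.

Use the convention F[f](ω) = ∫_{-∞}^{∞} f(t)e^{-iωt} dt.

F(ω) = \frac{125 \pi \left(3 \omega^{2} + 15 \left|{\omega}\right| + 25\right) e^{- \frac{3 \left|{\omega}\right|}{5}}}{162}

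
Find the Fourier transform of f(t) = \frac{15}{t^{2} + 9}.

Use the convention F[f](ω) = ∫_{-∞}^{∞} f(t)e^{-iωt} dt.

F(ω) = 5 \pi e^{- 3 \left|{\omega}\right|}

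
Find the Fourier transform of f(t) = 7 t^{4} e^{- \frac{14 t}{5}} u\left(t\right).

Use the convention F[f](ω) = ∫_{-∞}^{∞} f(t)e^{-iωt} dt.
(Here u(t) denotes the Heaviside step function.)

F(ω) = \frac{525000}{\left(5 i \omega + 14\right)^{5}}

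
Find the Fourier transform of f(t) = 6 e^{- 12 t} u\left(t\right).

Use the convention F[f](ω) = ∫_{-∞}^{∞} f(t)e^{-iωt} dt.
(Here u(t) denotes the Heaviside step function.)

F(ω) = \frac{6}{i \omega + 12}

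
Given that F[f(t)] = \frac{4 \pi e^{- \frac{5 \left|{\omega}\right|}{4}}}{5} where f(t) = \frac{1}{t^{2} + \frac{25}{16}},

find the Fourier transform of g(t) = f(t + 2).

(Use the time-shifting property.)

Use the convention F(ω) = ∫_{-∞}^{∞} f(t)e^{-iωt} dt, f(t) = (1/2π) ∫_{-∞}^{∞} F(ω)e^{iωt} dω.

F[g](ω) = \frac{4 \pi e^{2 i \omega - \frac{5 \left|{\omega}\right|}{4}}}{5}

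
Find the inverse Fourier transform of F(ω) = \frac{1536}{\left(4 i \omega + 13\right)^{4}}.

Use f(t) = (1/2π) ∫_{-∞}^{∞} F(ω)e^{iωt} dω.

f(t) = t^{3} e^{- \frac{13 t}{4}} u\left(t\right)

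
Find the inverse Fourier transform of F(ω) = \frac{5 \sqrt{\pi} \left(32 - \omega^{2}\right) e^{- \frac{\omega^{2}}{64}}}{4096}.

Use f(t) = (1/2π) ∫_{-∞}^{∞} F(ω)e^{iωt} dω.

f(t) = 5 t^{2} e^{- 16 t^{2}}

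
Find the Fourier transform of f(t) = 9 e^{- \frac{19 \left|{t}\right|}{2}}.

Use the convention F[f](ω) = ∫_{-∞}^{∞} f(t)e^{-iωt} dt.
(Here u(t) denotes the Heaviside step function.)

F(ω) = \frac{684}{4 \omega^{2} + 361}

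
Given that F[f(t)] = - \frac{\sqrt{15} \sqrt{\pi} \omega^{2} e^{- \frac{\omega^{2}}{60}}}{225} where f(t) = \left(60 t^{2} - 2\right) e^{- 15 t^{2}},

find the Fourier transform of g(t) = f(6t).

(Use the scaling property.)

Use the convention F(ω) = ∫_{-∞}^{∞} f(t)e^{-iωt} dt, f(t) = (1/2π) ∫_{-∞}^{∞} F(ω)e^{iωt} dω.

F[g](ω) = - \frac{\sqrt{15} \sqrt{\pi} \omega^{2} e^{- \frac{\omega^{2}}{2160}}}{48600}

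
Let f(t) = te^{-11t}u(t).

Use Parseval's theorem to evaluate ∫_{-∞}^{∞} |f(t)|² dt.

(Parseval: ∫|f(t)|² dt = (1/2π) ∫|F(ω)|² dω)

∫|f(t)|² dt = \frac{1}{5324}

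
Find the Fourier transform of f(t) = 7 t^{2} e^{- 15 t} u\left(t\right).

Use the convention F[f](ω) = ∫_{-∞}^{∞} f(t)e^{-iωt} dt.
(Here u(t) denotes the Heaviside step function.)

F(ω) = \frac{14}{\left(i \omega + 15\right)^{3}}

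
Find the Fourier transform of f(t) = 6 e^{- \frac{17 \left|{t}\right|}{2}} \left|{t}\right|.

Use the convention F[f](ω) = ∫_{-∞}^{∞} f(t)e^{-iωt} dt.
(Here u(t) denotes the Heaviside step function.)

F(ω) = \frac{48 \left(289 - 4 \omega^{2}\right)}{\left(4 \omega^{2} + 289\right)^{2}}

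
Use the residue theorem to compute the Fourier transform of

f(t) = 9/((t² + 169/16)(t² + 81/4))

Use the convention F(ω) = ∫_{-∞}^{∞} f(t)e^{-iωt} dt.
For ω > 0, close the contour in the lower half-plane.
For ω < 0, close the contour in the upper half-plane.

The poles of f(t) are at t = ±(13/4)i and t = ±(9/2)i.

Let g(z) = f(z)e^{-iωz}; for large |z| the factor e^{-iωz} decays in the lower half-plane when ω > 0 and in the upper half-plane when ω < 0.

Case ω > 0 (lower half-plane, clockwise contour ⇒ F(ω) = -2πi·ΣRes):
  Res_{z = - \frac{13 i}{4}} g(z) = \frac{288 i e^{- \frac{13 \omega}{4}}}{2015}
  Res_{z = - \frac{9 i}{2}} g(z) = - \frac{16 i e^{- \frac{9 \omega}{2}}}{155}
  F(ω) = -2πi·ΣRes = - \frac{32 \pi e^{- \frac{9 \omega}{2}}}{155} + \frac{576 \pi e^{- \frac{13 \omega}{4}}}{2015}

Case ω < 0 (upper half-plane, counterclockwise contour ⇒ F(ω) = +2πi·ΣRes):
  Res_{z = \frac{13 i}{4}} g(z) = - \frac{288 i e^{\frac{13 \omega}{4}}}{2015}
  Res_{z = \frac{9 i}{2}} g(z) = \frac{16 i e^{\frac{9 \omega}{2}}}{155}
  F(ω) = 2πi·ΣRes = \frac{32 \pi \left(18 e^{\frac{13 \omega}{4}} - 13 e^{\frac{9 \omega}{2}}\right)}{2015}

Both cases combine into a single formula in |ω|:

F(ω) = - \frac{32 \pi e^{- \frac{9 \left|{\omega}\right|}{2}}}{155} + \frac{576 \pi e^{- \frac{13 \left|{\omega}\right|}{4}}}{2015}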